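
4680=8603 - 3923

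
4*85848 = 343392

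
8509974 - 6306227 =2203747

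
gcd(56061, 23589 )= 9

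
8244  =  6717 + 1527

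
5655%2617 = 421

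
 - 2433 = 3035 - 5468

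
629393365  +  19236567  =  648629932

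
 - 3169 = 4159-7328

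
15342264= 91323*168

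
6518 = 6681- 163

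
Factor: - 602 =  - 2^1 * 7^1* 43^1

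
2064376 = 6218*332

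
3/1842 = 1/614 = 0.00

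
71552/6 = 11925 + 1/3 = 11925.33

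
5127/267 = 1709/89 = 19.20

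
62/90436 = 31/45218 = 0.00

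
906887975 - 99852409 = 807035566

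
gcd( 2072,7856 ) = 8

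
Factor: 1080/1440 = 3/4 =2^( - 2)*3^1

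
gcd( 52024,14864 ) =7432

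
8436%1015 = 316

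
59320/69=59320/69 = 859.71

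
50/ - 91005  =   - 1 + 18191/18201 = - 0.00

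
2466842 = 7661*322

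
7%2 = 1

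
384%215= 169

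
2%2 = 0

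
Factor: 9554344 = 2^3*1194293^1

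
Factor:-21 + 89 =68 = 2^2* 17^1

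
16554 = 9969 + 6585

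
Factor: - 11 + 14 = 3=3^1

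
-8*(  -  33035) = 264280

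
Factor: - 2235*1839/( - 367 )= 4110165/367 = 3^2*5^1*149^1*367^( - 1 )*613^1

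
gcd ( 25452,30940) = 28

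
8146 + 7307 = 15453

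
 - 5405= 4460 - 9865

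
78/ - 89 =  - 78/89= -0.88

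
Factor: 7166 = 2^1*3583^1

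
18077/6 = 3012 + 5/6 = 3012.83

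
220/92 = 2+9/23 = 2.39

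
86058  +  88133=174191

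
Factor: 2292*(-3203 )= - 7341276= - 2^2*3^1 * 191^1*3203^1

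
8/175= 8/175 = 0.05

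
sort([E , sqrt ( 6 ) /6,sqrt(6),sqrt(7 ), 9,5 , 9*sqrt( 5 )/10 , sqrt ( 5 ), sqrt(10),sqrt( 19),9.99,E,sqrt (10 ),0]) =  [ 0,sqrt(6) /6,9 * sqrt(5 ) /10, sqrt(5),sqrt(6),sqrt(7),E,E, sqrt( 10) , sqrt( 10 ),sqrt ( 19), 5,9,9.99]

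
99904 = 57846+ 42058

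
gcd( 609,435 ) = 87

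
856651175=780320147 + 76331028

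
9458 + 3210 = 12668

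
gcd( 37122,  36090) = 6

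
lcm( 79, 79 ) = 79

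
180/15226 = 90/7613 = 0.01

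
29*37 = 1073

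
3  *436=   1308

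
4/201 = 4/201 = 0.02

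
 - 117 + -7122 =- 7239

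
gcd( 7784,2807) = 7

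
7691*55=423005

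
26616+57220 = 83836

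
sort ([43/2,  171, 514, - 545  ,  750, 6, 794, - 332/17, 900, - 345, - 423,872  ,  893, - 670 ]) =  [ - 670, -545, - 423, - 345,-332/17, 6,43/2,171,514, 750,  794,872, 893,900 ] 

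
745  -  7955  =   - 7210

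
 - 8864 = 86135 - 94999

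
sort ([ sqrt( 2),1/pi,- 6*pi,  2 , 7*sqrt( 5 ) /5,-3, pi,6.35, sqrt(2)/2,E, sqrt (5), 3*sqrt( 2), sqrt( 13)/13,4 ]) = [ - 6 *pi,-3,sqrt(13)/13,1/pi,  sqrt ( 2)/2, sqrt (2) , 2,sqrt(5),  E,  7 *sqrt(5) /5,pi,4, 3*sqrt( 2),6.35] 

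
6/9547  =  6/9547=0.00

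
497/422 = 1 + 75/422 = 1.18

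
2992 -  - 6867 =9859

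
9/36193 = 9/36193=0.00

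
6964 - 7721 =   -  757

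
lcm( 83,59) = 4897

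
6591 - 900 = 5691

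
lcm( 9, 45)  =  45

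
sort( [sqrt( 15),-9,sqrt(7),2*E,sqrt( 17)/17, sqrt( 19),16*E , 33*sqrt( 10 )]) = [ - 9,sqrt(17)/17,  sqrt ( 7),sqrt(15),sqrt(19),2*E, 16*E,  33*sqrt( 10 )]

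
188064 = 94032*2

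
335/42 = 7+41/42 = 7.98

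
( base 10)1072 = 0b10000110000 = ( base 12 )754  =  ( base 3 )1110201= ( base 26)1f6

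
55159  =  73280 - 18121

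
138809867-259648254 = -120838387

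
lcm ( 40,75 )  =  600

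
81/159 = 27/53 =0.51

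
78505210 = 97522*805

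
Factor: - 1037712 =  - 2^4 *3^1 * 13^1*1663^1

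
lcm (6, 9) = 18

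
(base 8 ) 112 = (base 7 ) 134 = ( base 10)74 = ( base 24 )32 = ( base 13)59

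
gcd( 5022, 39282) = 6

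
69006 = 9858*7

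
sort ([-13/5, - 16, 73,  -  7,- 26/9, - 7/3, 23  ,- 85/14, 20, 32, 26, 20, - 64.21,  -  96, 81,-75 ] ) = [ - 96, - 75, - 64.21,- 16, -7, - 85/14, -26/9, - 13/5 , - 7/3, 20, 20 , 23, 26,32, 73, 81]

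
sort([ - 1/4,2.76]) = [ - 1/4,2.76]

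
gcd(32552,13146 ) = 626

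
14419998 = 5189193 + 9230805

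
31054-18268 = 12786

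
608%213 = 182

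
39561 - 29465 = 10096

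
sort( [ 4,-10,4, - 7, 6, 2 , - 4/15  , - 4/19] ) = [ - 10, - 7, - 4/15, - 4/19, 2, 4,4,6]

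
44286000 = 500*88572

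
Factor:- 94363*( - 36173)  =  61^1*197^1*479^1*593^1 = 3413392799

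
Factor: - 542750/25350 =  - 835/39 =-3^ ( - 1 ) *5^1 *13^( - 1 )*167^1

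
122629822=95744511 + 26885311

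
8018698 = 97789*82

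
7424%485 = 149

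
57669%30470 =27199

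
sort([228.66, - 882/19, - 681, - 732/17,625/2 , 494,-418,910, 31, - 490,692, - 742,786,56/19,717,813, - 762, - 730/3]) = [ - 762,  -  742, - 681,  -  490, - 418, - 730/3, - 882/19, - 732/17,56/19 , 31,228.66, 625/2,494,692,717, 786,813,910 ]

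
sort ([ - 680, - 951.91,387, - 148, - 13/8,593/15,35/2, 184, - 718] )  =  [ - 951.91, - 718, - 680 , - 148, - 13/8,35/2,593/15,184,387 ]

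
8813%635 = 558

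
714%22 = 10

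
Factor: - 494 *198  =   - 97812 =- 2^2  *3^2 * 11^1 * 13^1 *19^1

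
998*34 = 33932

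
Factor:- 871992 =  - 2^3*3^3*11^1 * 367^1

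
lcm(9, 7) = 63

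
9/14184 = 1/1576  =  0.00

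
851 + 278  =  1129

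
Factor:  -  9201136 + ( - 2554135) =-11755271 = -11^2*97151^1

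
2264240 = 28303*80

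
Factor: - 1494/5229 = - 2/7 = - 2^1*7^( - 1 ) 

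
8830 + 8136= 16966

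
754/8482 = 377/4241 = 0.09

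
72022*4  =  288088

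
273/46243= 273/46243 = 0.01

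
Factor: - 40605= - 3^1*5^1*2707^1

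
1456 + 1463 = 2919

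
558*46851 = 26142858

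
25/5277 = 25/5277=0.00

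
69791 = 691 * 101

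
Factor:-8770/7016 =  - 5/4 = - 2^( - 2) * 5^1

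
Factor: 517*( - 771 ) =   -  3^1*11^1*47^1*257^1 = - 398607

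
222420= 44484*5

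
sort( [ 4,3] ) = [ 3, 4] 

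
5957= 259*23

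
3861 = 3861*1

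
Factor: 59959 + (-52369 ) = 7590 = 2^1*3^1*5^1*11^1*23^1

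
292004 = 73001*4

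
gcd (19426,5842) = 2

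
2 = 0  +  2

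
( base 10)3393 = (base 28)495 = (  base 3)11122200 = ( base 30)3N3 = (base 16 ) D41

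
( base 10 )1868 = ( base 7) 5306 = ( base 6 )12352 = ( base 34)1kw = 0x74C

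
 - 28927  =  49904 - 78831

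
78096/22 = 3549  +  9/11  =  3549.82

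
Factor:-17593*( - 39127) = 11^1*73^1*241^1*3557^1= 688361311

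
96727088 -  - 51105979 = 147833067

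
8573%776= 37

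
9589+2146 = 11735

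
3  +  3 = 6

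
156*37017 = 5774652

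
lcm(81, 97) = 7857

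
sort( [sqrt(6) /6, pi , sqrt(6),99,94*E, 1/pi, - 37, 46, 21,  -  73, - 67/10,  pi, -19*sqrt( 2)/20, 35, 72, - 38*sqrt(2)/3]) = [ - 73, - 37,-38*sqrt(2 )/3, - 67/10, - 19*sqrt( 2)/20, 1/pi,sqrt(6)/6, sqrt( 6),pi, pi, 21,35, 46,72,99, 94*E] 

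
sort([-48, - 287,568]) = [  -  287, - 48,568] 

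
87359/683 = 87359/683 =127.90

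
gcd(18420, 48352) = 4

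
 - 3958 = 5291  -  9249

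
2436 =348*7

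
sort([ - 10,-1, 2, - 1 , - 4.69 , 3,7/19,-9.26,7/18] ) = [ - 10 , - 9.26, - 4.69, - 1, - 1,7/19 , 7/18,  2 , 3]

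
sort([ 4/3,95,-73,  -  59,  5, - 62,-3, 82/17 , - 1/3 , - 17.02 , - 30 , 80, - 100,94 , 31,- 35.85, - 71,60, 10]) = [ -100,  -  73, - 71, -62 , - 59 ,-35.85 , -30,- 17.02, - 3  , -1/3, 4/3,  82/17, 5,10, 31,60, 80, 94, 95]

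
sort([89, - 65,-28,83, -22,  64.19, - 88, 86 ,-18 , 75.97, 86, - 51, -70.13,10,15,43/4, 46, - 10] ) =[- 88,-70.13,-65,-51, - 28 , - 22, - 18,-10,10,43/4 , 15, 46,  64.19,  75.97, 83,86 , 86, 89]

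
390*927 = 361530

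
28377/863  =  32 + 761/863 = 32.88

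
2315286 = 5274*439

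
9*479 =4311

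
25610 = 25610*1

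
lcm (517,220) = 10340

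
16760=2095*8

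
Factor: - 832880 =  - 2^4*5^1*29^1 *359^1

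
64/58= 1 + 3/29 = 1.10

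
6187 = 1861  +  4326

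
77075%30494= 16087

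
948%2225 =948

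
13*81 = 1053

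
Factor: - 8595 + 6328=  - 2267 = - 2267^1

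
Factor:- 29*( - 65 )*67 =5^1  *  13^1*29^1*67^1=126295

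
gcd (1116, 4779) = 9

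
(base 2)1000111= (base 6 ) 155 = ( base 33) 25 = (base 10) 71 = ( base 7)131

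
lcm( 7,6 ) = 42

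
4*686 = 2744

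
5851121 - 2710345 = 3140776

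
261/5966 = 261/5966=   0.04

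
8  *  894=7152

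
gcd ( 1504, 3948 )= 188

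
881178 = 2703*326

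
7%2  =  1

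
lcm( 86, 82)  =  3526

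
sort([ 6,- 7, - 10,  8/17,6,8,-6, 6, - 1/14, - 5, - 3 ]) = [  -  10, - 7,  -  6,  -  5, - 3,- 1/14,8/17,6,  6,6,8 ]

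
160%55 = 50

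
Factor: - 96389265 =  -  3^1*5^1*7^1*917993^1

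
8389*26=218114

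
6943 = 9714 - 2771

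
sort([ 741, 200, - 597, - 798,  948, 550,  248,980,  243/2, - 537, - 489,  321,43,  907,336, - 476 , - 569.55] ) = [ -798 , - 597, - 569.55, - 537, - 489, - 476,  43,243/2 , 200,248,  321, 336, 550,741,907, 948,980]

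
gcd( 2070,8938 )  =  2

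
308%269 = 39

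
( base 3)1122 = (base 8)54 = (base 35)19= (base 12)38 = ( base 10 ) 44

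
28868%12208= 4452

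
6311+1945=8256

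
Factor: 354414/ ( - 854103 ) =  - 2^1*59069^1*284701^( - 1)= - 118138/284701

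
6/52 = 3/26 = 0.12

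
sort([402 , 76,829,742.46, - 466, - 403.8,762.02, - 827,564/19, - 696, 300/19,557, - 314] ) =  [-827,-696, - 466 ,  -  403.8,  -  314,300/19,564/19,  76 , 402,557, 742.46,762.02,829]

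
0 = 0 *28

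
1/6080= 1/6080=0.00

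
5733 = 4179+1554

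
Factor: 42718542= 2^1*3^1*1667^1*4271^1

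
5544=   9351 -3807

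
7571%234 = 83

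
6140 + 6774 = 12914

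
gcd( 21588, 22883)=7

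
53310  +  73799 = 127109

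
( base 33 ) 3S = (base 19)6D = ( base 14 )91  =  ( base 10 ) 127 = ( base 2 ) 1111111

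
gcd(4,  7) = 1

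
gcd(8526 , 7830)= 174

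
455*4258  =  1937390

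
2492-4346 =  - 1854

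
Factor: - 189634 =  - 2^1*53^1 * 1789^1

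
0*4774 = 0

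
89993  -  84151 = 5842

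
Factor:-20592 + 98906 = 2^1 * 39157^1 =78314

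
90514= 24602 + 65912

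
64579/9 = 7175 + 4/9 = 7175.44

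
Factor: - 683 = -683^1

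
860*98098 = 84364280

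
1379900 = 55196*25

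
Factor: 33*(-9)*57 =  -3^4 * 11^1*19^1 = - 16929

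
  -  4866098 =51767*(-94)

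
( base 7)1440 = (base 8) 1067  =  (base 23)11F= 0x237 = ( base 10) 567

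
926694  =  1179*786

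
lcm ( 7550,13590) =67950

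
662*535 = 354170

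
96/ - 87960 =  - 4/3665 = -0.00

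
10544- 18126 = -7582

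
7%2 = 1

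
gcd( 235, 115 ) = 5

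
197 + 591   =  788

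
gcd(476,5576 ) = 68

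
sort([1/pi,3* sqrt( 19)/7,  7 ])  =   [1/pi, 3*sqrt( 19)/7,7] 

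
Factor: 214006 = 2^1*13^1*8231^1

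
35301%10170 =4791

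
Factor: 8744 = 2^3 * 1093^1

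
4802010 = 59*81390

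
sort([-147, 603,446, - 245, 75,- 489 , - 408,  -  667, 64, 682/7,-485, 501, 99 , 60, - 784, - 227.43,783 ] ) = [-784, - 667, - 489,  -  485, - 408, - 245 ,  -  227.43, - 147, 60, 64,75, 682/7, 99,446, 501,603, 783]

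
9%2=1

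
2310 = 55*42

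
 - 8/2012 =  - 1  +  501/503 = - 0.00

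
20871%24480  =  20871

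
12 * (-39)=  - 468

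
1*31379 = 31379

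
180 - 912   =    -  732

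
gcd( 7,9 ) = 1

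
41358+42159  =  83517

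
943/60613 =943/60613 = 0.02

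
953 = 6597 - 5644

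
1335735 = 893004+442731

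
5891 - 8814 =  - 2923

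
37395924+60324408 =97720332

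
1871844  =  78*23998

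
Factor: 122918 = 2^1*41^1 * 1499^1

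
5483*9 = 49347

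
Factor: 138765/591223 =165/703 = 3^1*5^1 * 11^1 * 19^(-1) * 37^( - 1 ) 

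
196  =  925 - 729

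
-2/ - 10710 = 1/5355 = 0.00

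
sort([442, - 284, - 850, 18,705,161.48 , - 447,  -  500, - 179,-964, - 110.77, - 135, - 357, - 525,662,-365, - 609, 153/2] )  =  [ - 964, - 850, - 609,-525, - 500 , - 447,-365, - 357, - 284 , - 179, - 135, - 110.77,18,153/2,161.48,442,662,705]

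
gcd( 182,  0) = 182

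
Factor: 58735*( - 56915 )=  - 5^2* 17^1*691^1*11383^1= - 3342902525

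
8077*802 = 6477754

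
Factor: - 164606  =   - 2^1*13^2*487^1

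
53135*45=2391075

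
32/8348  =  8/2087 = 0.00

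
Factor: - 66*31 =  - 2^1 * 3^1 * 11^1*31^1=- 2046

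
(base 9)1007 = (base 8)1340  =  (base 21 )1E1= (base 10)736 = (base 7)2101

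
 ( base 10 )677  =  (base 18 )21B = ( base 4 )22211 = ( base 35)jc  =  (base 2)1010100101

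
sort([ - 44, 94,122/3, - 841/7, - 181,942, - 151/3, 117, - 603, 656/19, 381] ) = [  -  603, - 181, -841/7,-151/3, - 44,656/19, 122/3, 94,117, 381, 942 ]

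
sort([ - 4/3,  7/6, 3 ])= [ - 4/3 , 7/6,3 ] 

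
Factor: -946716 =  - 2^2*3^1 * 78893^1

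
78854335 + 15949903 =94804238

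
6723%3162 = 399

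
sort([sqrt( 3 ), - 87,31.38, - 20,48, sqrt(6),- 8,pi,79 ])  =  [ - 87,-20,  -  8,sqrt(3 ),  sqrt( 6),pi,31.38,48, 79 ] 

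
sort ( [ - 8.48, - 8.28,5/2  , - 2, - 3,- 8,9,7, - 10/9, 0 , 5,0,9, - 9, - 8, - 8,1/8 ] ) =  [  -  9, - 8.48, - 8.28, - 8,- 8, - 8 , - 3 , - 2, - 10/9,0,0,1/8,5/2,5, 7, 9, 9] 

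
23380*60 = 1402800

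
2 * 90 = 180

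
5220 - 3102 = 2118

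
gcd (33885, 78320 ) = 5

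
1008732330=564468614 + 444263716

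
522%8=2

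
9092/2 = 4546  =  4546.00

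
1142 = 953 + 189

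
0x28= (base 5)130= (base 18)24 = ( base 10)40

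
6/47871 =2/15957 = 0.00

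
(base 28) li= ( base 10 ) 606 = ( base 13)378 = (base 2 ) 1001011110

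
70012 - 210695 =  - 140683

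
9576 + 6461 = 16037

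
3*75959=227877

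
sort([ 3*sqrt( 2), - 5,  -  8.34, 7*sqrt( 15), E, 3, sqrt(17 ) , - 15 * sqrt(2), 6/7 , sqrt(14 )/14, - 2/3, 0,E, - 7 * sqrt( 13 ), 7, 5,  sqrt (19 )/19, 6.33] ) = [ - 7*sqrt ( 13 ), - 15*sqrt (2 ),-8.34, - 5, - 2/3, 0, sqrt (19 )/19, sqrt( 14) /14, 6/7, E , E,3,sqrt( 17 ), 3*sqrt( 2 ), 5,6.33, 7, 7*sqrt(15 ) ] 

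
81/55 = 1 + 26/55= 1.47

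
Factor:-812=  -  2^2 * 7^1 * 29^1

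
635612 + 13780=649392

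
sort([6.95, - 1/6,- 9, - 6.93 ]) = [ - 9, - 6.93, - 1/6, 6.95] 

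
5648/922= 6 + 58/461 = 6.13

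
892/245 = 3+157/245 = 3.64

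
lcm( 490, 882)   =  4410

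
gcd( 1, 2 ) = 1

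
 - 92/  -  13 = 92/13 = 7.08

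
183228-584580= - 401352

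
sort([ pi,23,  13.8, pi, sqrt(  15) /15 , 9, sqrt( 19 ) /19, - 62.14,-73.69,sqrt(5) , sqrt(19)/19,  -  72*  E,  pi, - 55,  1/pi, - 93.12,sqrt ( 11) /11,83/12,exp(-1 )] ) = [  -  72*E, -93.12, - 73.69,  -  62.14 ,-55,sqrt(19)/19,sqrt(19 ) /19, sqrt(15 ) /15, sqrt(11 ) /11,1/pi,exp( - 1 ), sqrt(5), pi, pi,pi, 83/12, 9, 13.8,23 ]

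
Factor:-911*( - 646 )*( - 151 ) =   -  88864406 = -2^1*17^1*19^1*151^1*911^1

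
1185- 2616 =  - 1431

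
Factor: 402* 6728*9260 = 25045114560=2^6 * 3^1 * 5^1*29^2*67^1*463^1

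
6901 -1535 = 5366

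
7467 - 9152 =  - 1685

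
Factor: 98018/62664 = 49009/31332 = 2^( -2)*3^( - 1) *7^( - 1)*373^( - 1 )*49009^1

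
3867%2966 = 901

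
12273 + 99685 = 111958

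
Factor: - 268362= -2^1*3^2*17^1*877^1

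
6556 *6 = 39336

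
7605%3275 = 1055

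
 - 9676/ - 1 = 9676 + 0/1  =  9676.00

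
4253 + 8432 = 12685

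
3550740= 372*9545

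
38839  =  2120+36719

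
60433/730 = 82 + 573/730= 82.78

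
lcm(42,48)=336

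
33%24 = 9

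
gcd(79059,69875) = 1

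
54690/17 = 3217 + 1/17 = 3217.06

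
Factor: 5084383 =5084383^1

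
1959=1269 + 690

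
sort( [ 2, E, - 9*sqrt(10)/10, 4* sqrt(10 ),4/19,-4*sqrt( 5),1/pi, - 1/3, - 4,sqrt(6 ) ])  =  [ - 4*sqrt(5 ), - 4, - 9* sqrt(10 )/10, - 1/3,4/19,1/pi, 2,sqrt ( 6 ) , E, 4*sqrt( 10)]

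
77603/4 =77603/4 = 19400.75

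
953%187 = 18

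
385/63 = 55/9 = 6.11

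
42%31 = 11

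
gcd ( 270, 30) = 30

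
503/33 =15 + 8/33 = 15.24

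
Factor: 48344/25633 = 2^3*6043^1 * 25633^( -1 )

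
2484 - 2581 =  - 97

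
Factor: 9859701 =3^1*3286567^1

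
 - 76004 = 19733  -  95737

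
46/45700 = 23/22850 = 0.00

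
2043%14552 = 2043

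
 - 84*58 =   -  4872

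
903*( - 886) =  - 800058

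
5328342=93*57294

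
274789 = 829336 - 554547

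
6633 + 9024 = 15657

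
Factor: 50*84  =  2^3*3^1* 5^2 * 7^1 = 4200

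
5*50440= 252200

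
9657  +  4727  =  14384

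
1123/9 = 1123/9 = 124.78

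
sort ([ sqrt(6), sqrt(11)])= [ sqrt(6),sqrt(11 )]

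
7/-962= - 1 + 955/962  =  - 0.01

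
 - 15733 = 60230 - 75963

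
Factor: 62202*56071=2^1*3^1*7^1*47^1*1193^1 *1481^1  =  3487728342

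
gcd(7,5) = 1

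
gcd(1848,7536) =24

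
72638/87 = 72638/87 = 834.92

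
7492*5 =37460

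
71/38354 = 71/38354 = 0.00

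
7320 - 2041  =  5279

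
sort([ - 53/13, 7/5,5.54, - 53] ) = [ - 53, - 53/13, 7/5,5.54] 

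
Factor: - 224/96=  - 7/3 = - 3^(  -  1)*7^1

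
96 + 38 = 134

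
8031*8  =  64248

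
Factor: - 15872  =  -2^9*31^1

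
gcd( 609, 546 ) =21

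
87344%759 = 59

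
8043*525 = 4222575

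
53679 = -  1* (-53679)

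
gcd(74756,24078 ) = 2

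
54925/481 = 4225/37 =114.19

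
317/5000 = 317/5000 = 0.06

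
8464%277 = 154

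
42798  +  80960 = 123758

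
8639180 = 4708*1835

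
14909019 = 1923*7753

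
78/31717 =78/31717 = 0.00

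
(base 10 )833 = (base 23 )1D5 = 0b1101000001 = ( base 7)2300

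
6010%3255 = 2755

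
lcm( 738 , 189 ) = 15498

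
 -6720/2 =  - 3360=- 3360.00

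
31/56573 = 31/56573 =0.00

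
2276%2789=2276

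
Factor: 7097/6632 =2^ ( -3)*47^1*151^1 * 829^ ( -1)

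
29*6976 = 202304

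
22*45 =990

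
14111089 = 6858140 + 7252949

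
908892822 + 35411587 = 944304409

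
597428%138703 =42616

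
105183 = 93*1131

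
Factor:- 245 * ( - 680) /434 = 11900/31 = 2^2*5^2*7^1 * 17^1*31^( - 1 ) 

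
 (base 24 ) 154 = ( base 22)19I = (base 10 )700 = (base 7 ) 2020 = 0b1010111100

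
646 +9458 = 10104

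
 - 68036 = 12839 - 80875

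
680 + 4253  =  4933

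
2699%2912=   2699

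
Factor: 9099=3^3*337^1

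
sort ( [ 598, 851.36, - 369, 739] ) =[ - 369,598, 739,851.36]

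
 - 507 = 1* ( -507)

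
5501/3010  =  1 + 2491/3010 = 1.83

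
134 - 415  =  -281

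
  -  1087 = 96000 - 97087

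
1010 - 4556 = -3546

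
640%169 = 133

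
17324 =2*8662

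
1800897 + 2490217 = 4291114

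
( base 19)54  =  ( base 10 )99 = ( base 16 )63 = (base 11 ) 90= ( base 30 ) 39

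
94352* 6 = 566112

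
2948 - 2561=387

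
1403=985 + 418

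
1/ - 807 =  - 1/807 = -  0.00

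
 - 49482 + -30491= - 79973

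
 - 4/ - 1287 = 4/1287=   0.00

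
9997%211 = 80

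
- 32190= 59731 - 91921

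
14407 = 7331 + 7076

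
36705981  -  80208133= - 43502152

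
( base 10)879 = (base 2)1101101111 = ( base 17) 30c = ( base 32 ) rf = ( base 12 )613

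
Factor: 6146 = 2^1*7^1 *439^1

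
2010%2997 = 2010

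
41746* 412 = 17199352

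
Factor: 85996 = 2^2*21499^1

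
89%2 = 1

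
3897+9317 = 13214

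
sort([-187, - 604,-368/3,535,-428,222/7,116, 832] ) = [  -  604, - 428, - 187,  -  368/3,222/7, 116,535, 832]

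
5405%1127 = 897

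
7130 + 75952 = 83082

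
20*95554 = 1911080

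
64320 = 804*80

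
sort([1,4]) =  [1, 4]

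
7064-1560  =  5504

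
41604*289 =12023556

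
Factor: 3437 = 7^1*491^1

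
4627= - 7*( - 661) 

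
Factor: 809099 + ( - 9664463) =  - 2^2*3^1*7^1*47^1* 2243^1  =  - 8855364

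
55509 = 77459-21950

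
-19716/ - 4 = 4929+ 0/1=4929.00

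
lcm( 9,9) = 9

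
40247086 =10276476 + 29970610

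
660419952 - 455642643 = 204777309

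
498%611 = 498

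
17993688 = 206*87348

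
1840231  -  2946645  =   - 1106414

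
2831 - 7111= - 4280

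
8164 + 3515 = 11679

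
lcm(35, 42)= 210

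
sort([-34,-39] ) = [ -39, - 34]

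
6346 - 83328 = - 76982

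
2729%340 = 9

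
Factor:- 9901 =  - 9901^1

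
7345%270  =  55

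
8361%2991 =2379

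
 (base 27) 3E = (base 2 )1011111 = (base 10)95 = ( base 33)2t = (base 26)3h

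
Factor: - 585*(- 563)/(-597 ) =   -  3^1*5^1*13^1*199^(-1)*563^1 = - 109785/199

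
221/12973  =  221/12973 = 0.02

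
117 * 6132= 717444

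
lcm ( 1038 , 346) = 1038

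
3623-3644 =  -21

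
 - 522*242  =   - 126324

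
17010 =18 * 945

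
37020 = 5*7404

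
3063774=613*4998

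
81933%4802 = 299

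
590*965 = 569350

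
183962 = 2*91981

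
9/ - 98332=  - 1  +  98323/98332 = - 0.00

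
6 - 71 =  - 65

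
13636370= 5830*2339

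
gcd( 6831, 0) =6831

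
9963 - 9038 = 925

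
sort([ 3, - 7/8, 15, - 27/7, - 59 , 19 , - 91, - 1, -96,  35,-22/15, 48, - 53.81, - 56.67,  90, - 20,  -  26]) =[ - 96 , - 91,-59 , - 56.67, - 53.81, - 26, - 20, - 27/7, - 22/15, - 1, - 7/8,  3 , 15, 19,35, 48,90 ] 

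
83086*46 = 3821956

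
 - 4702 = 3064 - 7766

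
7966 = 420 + 7546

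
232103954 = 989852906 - 757748952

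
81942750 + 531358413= 613301163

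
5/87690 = 1/17538 = 0.00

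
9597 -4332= 5265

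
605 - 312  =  293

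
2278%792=694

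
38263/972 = 39+355/972  =  39.37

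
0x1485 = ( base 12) 3059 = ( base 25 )8a3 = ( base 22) AIH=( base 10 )5253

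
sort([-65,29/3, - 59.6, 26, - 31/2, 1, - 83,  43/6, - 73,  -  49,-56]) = [ - 83, - 73, - 65,-59.6, - 56, - 49 , - 31/2,  1, 43/6,  29/3 , 26]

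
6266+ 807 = 7073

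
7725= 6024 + 1701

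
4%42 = 4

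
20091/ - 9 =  - 2233 + 2/3 = -2232.33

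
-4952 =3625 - 8577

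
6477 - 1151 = 5326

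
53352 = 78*684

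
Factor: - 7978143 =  - 3^1*53^1*50177^1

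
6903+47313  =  54216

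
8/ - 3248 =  - 1 + 405/406 = -0.00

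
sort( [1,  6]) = [ 1, 6]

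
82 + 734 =816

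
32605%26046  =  6559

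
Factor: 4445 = 5^1*7^1*127^1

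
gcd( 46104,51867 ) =5763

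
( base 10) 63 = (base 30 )23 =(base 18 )39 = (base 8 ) 77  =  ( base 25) 2D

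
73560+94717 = 168277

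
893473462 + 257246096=1150719558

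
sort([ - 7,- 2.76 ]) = [ - 7,-2.76 ]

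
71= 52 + 19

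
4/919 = 4/919  =  0.00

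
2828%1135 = 558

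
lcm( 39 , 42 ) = 546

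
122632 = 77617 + 45015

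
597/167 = 597/167 = 3.57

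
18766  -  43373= - 24607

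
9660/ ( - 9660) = - 1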